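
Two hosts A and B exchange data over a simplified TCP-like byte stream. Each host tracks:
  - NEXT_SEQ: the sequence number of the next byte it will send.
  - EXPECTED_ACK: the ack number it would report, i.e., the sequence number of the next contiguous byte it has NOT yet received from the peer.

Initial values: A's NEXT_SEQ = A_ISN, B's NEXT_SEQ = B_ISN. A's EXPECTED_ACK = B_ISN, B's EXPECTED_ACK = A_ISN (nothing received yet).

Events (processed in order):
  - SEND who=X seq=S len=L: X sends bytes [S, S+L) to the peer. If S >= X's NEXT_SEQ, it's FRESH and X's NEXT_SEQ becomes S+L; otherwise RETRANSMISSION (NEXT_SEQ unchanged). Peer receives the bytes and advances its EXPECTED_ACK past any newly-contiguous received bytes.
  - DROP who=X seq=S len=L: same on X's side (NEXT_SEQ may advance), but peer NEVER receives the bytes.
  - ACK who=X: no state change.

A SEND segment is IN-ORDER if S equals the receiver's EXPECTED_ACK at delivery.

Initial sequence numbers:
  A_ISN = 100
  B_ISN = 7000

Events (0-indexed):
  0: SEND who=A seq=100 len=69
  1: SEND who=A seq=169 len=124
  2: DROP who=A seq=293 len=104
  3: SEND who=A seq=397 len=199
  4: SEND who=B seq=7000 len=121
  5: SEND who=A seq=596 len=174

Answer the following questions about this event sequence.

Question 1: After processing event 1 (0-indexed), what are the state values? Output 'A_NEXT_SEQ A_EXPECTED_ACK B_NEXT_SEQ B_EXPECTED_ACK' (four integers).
After event 0: A_seq=169 A_ack=7000 B_seq=7000 B_ack=169
After event 1: A_seq=293 A_ack=7000 B_seq=7000 B_ack=293

293 7000 7000 293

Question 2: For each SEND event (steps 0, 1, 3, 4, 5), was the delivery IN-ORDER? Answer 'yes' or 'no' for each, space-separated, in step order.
Answer: yes yes no yes no

Derivation:
Step 0: SEND seq=100 -> in-order
Step 1: SEND seq=169 -> in-order
Step 3: SEND seq=397 -> out-of-order
Step 4: SEND seq=7000 -> in-order
Step 5: SEND seq=596 -> out-of-order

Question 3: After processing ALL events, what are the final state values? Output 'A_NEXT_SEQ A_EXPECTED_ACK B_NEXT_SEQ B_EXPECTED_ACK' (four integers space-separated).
Answer: 770 7121 7121 293

Derivation:
After event 0: A_seq=169 A_ack=7000 B_seq=7000 B_ack=169
After event 1: A_seq=293 A_ack=7000 B_seq=7000 B_ack=293
After event 2: A_seq=397 A_ack=7000 B_seq=7000 B_ack=293
After event 3: A_seq=596 A_ack=7000 B_seq=7000 B_ack=293
After event 4: A_seq=596 A_ack=7121 B_seq=7121 B_ack=293
After event 5: A_seq=770 A_ack=7121 B_seq=7121 B_ack=293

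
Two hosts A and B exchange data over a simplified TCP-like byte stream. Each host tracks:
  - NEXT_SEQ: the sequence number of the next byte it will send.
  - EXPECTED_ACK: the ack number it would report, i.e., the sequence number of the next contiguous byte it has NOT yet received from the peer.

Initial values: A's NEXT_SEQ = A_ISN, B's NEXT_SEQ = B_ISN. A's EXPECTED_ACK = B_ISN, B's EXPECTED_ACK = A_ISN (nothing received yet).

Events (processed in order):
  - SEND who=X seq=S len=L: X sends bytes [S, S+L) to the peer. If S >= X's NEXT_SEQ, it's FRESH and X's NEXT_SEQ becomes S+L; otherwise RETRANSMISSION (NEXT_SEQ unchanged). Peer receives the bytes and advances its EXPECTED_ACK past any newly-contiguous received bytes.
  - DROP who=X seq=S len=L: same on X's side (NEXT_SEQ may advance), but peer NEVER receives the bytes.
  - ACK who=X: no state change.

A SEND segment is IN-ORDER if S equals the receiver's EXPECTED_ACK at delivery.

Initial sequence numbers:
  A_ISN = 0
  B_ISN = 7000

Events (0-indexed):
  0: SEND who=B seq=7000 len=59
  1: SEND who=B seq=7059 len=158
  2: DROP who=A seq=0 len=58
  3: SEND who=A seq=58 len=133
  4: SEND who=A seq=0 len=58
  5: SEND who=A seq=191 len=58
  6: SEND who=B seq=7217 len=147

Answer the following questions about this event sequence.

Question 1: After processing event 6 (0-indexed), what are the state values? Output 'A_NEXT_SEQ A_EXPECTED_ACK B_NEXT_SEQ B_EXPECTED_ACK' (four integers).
After event 0: A_seq=0 A_ack=7059 B_seq=7059 B_ack=0
After event 1: A_seq=0 A_ack=7217 B_seq=7217 B_ack=0
After event 2: A_seq=58 A_ack=7217 B_seq=7217 B_ack=0
After event 3: A_seq=191 A_ack=7217 B_seq=7217 B_ack=0
After event 4: A_seq=191 A_ack=7217 B_seq=7217 B_ack=191
After event 5: A_seq=249 A_ack=7217 B_seq=7217 B_ack=249
After event 6: A_seq=249 A_ack=7364 B_seq=7364 B_ack=249

249 7364 7364 249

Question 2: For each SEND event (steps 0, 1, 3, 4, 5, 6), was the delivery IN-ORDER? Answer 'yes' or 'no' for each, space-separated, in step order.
Answer: yes yes no yes yes yes

Derivation:
Step 0: SEND seq=7000 -> in-order
Step 1: SEND seq=7059 -> in-order
Step 3: SEND seq=58 -> out-of-order
Step 4: SEND seq=0 -> in-order
Step 5: SEND seq=191 -> in-order
Step 6: SEND seq=7217 -> in-order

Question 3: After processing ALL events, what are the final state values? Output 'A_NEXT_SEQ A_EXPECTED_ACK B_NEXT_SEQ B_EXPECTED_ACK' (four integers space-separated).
After event 0: A_seq=0 A_ack=7059 B_seq=7059 B_ack=0
After event 1: A_seq=0 A_ack=7217 B_seq=7217 B_ack=0
After event 2: A_seq=58 A_ack=7217 B_seq=7217 B_ack=0
After event 3: A_seq=191 A_ack=7217 B_seq=7217 B_ack=0
After event 4: A_seq=191 A_ack=7217 B_seq=7217 B_ack=191
After event 5: A_seq=249 A_ack=7217 B_seq=7217 B_ack=249
After event 6: A_seq=249 A_ack=7364 B_seq=7364 B_ack=249

Answer: 249 7364 7364 249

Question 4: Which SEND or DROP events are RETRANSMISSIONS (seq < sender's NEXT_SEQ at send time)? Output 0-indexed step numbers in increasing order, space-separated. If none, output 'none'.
Answer: 4

Derivation:
Step 0: SEND seq=7000 -> fresh
Step 1: SEND seq=7059 -> fresh
Step 2: DROP seq=0 -> fresh
Step 3: SEND seq=58 -> fresh
Step 4: SEND seq=0 -> retransmit
Step 5: SEND seq=191 -> fresh
Step 6: SEND seq=7217 -> fresh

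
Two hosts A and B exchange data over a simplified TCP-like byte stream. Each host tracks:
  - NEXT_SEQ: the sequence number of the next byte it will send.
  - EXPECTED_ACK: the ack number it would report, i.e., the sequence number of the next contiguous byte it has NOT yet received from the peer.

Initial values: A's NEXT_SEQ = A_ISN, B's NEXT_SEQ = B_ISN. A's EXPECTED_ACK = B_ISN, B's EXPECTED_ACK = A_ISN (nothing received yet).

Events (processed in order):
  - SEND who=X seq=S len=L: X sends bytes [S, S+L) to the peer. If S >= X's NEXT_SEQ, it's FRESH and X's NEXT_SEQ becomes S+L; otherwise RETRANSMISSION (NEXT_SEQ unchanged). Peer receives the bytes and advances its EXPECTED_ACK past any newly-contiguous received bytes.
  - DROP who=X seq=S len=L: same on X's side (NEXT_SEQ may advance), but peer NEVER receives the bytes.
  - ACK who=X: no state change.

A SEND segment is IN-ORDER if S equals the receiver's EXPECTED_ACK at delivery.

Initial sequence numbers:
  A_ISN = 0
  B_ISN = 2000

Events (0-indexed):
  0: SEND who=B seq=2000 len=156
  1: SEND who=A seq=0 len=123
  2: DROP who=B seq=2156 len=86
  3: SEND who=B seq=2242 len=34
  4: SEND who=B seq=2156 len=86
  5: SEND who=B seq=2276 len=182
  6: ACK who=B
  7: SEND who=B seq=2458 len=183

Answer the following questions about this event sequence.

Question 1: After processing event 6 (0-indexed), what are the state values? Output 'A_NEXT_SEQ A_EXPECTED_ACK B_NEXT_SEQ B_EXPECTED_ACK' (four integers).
After event 0: A_seq=0 A_ack=2156 B_seq=2156 B_ack=0
After event 1: A_seq=123 A_ack=2156 B_seq=2156 B_ack=123
After event 2: A_seq=123 A_ack=2156 B_seq=2242 B_ack=123
After event 3: A_seq=123 A_ack=2156 B_seq=2276 B_ack=123
After event 4: A_seq=123 A_ack=2276 B_seq=2276 B_ack=123
After event 5: A_seq=123 A_ack=2458 B_seq=2458 B_ack=123
After event 6: A_seq=123 A_ack=2458 B_seq=2458 B_ack=123

123 2458 2458 123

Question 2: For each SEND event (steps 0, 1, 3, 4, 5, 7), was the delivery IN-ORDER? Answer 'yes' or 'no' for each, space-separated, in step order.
Answer: yes yes no yes yes yes

Derivation:
Step 0: SEND seq=2000 -> in-order
Step 1: SEND seq=0 -> in-order
Step 3: SEND seq=2242 -> out-of-order
Step 4: SEND seq=2156 -> in-order
Step 5: SEND seq=2276 -> in-order
Step 7: SEND seq=2458 -> in-order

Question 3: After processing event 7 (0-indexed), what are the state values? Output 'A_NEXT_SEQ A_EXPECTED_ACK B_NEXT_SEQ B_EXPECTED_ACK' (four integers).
After event 0: A_seq=0 A_ack=2156 B_seq=2156 B_ack=0
After event 1: A_seq=123 A_ack=2156 B_seq=2156 B_ack=123
After event 2: A_seq=123 A_ack=2156 B_seq=2242 B_ack=123
After event 3: A_seq=123 A_ack=2156 B_seq=2276 B_ack=123
After event 4: A_seq=123 A_ack=2276 B_seq=2276 B_ack=123
After event 5: A_seq=123 A_ack=2458 B_seq=2458 B_ack=123
After event 6: A_seq=123 A_ack=2458 B_seq=2458 B_ack=123
After event 7: A_seq=123 A_ack=2641 B_seq=2641 B_ack=123

123 2641 2641 123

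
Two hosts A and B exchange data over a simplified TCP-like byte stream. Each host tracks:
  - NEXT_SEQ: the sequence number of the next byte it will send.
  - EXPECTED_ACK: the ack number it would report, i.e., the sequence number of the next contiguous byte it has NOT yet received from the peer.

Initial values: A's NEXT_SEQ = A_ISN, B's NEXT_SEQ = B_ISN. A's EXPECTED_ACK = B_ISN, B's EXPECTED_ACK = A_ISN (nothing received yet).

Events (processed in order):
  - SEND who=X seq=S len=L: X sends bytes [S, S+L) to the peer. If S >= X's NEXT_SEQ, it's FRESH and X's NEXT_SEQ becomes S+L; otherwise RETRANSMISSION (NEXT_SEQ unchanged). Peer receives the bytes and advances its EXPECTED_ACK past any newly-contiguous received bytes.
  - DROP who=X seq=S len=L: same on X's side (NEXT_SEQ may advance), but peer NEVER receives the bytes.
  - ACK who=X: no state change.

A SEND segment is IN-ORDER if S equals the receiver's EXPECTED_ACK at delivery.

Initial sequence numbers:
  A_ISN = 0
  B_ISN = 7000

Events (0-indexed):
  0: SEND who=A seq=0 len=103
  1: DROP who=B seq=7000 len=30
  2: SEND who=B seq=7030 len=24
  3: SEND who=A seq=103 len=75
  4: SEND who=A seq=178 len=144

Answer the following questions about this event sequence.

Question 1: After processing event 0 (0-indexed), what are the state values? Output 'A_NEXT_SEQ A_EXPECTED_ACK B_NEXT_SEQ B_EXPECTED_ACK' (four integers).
After event 0: A_seq=103 A_ack=7000 B_seq=7000 B_ack=103

103 7000 7000 103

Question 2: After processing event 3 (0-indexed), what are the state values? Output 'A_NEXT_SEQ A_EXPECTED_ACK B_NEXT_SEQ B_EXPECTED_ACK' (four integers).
After event 0: A_seq=103 A_ack=7000 B_seq=7000 B_ack=103
After event 1: A_seq=103 A_ack=7000 B_seq=7030 B_ack=103
After event 2: A_seq=103 A_ack=7000 B_seq=7054 B_ack=103
After event 3: A_seq=178 A_ack=7000 B_seq=7054 B_ack=178

178 7000 7054 178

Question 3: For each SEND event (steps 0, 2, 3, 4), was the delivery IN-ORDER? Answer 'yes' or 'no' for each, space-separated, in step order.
Answer: yes no yes yes

Derivation:
Step 0: SEND seq=0 -> in-order
Step 2: SEND seq=7030 -> out-of-order
Step 3: SEND seq=103 -> in-order
Step 4: SEND seq=178 -> in-order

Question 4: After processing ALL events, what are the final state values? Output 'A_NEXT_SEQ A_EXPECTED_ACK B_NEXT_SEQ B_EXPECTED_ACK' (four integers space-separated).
Answer: 322 7000 7054 322

Derivation:
After event 0: A_seq=103 A_ack=7000 B_seq=7000 B_ack=103
After event 1: A_seq=103 A_ack=7000 B_seq=7030 B_ack=103
After event 2: A_seq=103 A_ack=7000 B_seq=7054 B_ack=103
After event 3: A_seq=178 A_ack=7000 B_seq=7054 B_ack=178
After event 4: A_seq=322 A_ack=7000 B_seq=7054 B_ack=322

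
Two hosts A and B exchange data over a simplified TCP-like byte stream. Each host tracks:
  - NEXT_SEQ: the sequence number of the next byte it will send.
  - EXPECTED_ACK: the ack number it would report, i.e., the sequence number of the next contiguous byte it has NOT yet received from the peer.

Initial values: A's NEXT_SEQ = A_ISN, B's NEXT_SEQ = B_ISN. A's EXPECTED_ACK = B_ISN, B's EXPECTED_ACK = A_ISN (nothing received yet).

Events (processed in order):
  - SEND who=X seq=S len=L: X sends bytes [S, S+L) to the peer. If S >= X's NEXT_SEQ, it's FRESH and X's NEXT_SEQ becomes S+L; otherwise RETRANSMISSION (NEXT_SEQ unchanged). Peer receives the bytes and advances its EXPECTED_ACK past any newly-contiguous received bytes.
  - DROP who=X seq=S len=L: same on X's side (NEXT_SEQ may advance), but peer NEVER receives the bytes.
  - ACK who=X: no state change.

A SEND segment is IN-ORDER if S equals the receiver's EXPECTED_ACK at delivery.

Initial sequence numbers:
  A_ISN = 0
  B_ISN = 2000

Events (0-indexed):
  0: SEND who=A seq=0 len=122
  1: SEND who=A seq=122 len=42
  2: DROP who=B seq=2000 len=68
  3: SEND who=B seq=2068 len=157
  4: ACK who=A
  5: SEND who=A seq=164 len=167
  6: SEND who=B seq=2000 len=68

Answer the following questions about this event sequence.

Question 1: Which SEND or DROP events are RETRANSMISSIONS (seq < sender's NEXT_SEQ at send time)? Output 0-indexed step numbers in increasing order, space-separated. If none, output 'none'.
Answer: 6

Derivation:
Step 0: SEND seq=0 -> fresh
Step 1: SEND seq=122 -> fresh
Step 2: DROP seq=2000 -> fresh
Step 3: SEND seq=2068 -> fresh
Step 5: SEND seq=164 -> fresh
Step 6: SEND seq=2000 -> retransmit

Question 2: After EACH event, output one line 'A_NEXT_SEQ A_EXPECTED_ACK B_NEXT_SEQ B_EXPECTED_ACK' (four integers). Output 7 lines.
122 2000 2000 122
164 2000 2000 164
164 2000 2068 164
164 2000 2225 164
164 2000 2225 164
331 2000 2225 331
331 2225 2225 331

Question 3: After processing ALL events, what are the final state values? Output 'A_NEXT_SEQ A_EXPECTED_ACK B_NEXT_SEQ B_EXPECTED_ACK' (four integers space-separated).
After event 0: A_seq=122 A_ack=2000 B_seq=2000 B_ack=122
After event 1: A_seq=164 A_ack=2000 B_seq=2000 B_ack=164
After event 2: A_seq=164 A_ack=2000 B_seq=2068 B_ack=164
After event 3: A_seq=164 A_ack=2000 B_seq=2225 B_ack=164
After event 4: A_seq=164 A_ack=2000 B_seq=2225 B_ack=164
After event 5: A_seq=331 A_ack=2000 B_seq=2225 B_ack=331
After event 6: A_seq=331 A_ack=2225 B_seq=2225 B_ack=331

Answer: 331 2225 2225 331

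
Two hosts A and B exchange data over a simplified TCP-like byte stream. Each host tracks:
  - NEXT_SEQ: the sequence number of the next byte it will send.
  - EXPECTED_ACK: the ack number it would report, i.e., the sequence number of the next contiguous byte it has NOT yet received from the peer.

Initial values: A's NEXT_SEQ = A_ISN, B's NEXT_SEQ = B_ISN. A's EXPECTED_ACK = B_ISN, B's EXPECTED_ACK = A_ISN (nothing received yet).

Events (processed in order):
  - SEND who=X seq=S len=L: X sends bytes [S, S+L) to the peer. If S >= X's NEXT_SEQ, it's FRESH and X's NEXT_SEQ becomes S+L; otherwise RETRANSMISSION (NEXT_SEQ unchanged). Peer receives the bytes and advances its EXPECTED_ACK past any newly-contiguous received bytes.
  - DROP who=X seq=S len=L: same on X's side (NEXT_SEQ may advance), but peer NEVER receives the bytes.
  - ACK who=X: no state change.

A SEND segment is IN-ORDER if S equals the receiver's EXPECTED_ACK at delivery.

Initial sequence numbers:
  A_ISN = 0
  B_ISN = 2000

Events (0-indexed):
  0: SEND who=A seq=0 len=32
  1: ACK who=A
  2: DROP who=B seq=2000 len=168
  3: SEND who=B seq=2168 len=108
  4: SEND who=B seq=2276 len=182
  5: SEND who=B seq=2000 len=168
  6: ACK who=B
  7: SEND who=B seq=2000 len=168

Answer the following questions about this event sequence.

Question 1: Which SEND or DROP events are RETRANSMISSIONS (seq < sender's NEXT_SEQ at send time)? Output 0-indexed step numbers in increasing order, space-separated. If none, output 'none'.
Step 0: SEND seq=0 -> fresh
Step 2: DROP seq=2000 -> fresh
Step 3: SEND seq=2168 -> fresh
Step 4: SEND seq=2276 -> fresh
Step 5: SEND seq=2000 -> retransmit
Step 7: SEND seq=2000 -> retransmit

Answer: 5 7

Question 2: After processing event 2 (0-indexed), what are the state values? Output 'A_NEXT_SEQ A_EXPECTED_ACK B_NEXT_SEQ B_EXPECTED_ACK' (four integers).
After event 0: A_seq=32 A_ack=2000 B_seq=2000 B_ack=32
After event 1: A_seq=32 A_ack=2000 B_seq=2000 B_ack=32
After event 2: A_seq=32 A_ack=2000 B_seq=2168 B_ack=32

32 2000 2168 32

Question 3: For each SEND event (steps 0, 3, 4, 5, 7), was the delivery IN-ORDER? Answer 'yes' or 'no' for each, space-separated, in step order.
Answer: yes no no yes no

Derivation:
Step 0: SEND seq=0 -> in-order
Step 3: SEND seq=2168 -> out-of-order
Step 4: SEND seq=2276 -> out-of-order
Step 5: SEND seq=2000 -> in-order
Step 7: SEND seq=2000 -> out-of-order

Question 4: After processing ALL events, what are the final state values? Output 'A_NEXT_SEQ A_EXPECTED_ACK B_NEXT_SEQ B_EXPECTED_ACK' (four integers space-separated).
After event 0: A_seq=32 A_ack=2000 B_seq=2000 B_ack=32
After event 1: A_seq=32 A_ack=2000 B_seq=2000 B_ack=32
After event 2: A_seq=32 A_ack=2000 B_seq=2168 B_ack=32
After event 3: A_seq=32 A_ack=2000 B_seq=2276 B_ack=32
After event 4: A_seq=32 A_ack=2000 B_seq=2458 B_ack=32
After event 5: A_seq=32 A_ack=2458 B_seq=2458 B_ack=32
After event 6: A_seq=32 A_ack=2458 B_seq=2458 B_ack=32
After event 7: A_seq=32 A_ack=2458 B_seq=2458 B_ack=32

Answer: 32 2458 2458 32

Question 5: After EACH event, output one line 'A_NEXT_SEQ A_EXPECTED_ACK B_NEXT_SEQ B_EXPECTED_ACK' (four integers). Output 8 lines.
32 2000 2000 32
32 2000 2000 32
32 2000 2168 32
32 2000 2276 32
32 2000 2458 32
32 2458 2458 32
32 2458 2458 32
32 2458 2458 32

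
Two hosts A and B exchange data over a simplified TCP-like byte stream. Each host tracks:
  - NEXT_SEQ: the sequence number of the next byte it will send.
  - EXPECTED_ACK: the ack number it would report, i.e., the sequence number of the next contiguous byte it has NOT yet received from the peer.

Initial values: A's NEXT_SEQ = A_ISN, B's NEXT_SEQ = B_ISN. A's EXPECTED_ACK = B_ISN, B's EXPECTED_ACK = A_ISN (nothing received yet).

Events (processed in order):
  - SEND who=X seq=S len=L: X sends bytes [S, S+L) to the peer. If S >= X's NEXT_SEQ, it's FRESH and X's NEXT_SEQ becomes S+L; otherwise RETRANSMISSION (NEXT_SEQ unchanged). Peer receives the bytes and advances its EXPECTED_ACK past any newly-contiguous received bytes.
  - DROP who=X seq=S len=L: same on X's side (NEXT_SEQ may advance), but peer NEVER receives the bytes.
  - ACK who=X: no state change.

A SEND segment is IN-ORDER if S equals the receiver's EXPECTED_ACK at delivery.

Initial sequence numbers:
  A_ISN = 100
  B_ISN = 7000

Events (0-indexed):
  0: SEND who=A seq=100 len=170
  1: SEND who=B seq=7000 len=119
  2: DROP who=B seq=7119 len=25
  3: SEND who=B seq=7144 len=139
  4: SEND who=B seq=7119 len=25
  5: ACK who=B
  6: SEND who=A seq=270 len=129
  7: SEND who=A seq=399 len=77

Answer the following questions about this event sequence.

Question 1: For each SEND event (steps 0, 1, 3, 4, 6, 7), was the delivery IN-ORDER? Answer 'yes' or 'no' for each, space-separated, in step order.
Answer: yes yes no yes yes yes

Derivation:
Step 0: SEND seq=100 -> in-order
Step 1: SEND seq=7000 -> in-order
Step 3: SEND seq=7144 -> out-of-order
Step 4: SEND seq=7119 -> in-order
Step 6: SEND seq=270 -> in-order
Step 7: SEND seq=399 -> in-order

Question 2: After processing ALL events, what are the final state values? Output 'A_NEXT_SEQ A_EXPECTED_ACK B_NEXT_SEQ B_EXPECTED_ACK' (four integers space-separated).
Answer: 476 7283 7283 476

Derivation:
After event 0: A_seq=270 A_ack=7000 B_seq=7000 B_ack=270
After event 1: A_seq=270 A_ack=7119 B_seq=7119 B_ack=270
After event 2: A_seq=270 A_ack=7119 B_seq=7144 B_ack=270
After event 3: A_seq=270 A_ack=7119 B_seq=7283 B_ack=270
After event 4: A_seq=270 A_ack=7283 B_seq=7283 B_ack=270
After event 5: A_seq=270 A_ack=7283 B_seq=7283 B_ack=270
After event 6: A_seq=399 A_ack=7283 B_seq=7283 B_ack=399
After event 7: A_seq=476 A_ack=7283 B_seq=7283 B_ack=476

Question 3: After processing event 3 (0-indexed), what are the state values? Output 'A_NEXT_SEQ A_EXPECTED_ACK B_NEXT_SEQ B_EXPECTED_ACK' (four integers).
After event 0: A_seq=270 A_ack=7000 B_seq=7000 B_ack=270
After event 1: A_seq=270 A_ack=7119 B_seq=7119 B_ack=270
After event 2: A_seq=270 A_ack=7119 B_seq=7144 B_ack=270
After event 3: A_seq=270 A_ack=7119 B_seq=7283 B_ack=270

270 7119 7283 270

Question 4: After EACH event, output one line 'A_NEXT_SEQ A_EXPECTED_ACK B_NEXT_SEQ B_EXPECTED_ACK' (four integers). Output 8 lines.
270 7000 7000 270
270 7119 7119 270
270 7119 7144 270
270 7119 7283 270
270 7283 7283 270
270 7283 7283 270
399 7283 7283 399
476 7283 7283 476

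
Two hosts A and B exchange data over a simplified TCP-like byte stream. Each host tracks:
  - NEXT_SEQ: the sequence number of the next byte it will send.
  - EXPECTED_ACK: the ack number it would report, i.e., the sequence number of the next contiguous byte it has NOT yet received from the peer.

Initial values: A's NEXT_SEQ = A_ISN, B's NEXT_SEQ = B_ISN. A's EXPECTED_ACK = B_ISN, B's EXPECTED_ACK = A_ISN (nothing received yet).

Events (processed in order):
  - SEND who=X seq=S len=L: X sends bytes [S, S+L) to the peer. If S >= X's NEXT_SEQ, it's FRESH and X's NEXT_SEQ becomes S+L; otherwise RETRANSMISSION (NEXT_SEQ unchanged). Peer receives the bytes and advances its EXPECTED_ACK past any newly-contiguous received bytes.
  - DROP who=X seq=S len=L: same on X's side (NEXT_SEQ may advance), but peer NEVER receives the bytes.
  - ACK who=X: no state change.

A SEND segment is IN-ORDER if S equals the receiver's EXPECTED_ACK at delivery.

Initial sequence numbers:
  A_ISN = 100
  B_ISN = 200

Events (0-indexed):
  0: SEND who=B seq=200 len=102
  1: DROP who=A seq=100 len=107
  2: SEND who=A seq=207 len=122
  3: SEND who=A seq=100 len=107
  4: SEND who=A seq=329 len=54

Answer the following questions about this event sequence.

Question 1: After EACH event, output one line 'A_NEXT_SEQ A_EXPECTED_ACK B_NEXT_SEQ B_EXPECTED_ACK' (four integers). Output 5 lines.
100 302 302 100
207 302 302 100
329 302 302 100
329 302 302 329
383 302 302 383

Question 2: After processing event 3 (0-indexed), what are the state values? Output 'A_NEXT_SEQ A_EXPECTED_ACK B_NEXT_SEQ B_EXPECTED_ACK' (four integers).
After event 0: A_seq=100 A_ack=302 B_seq=302 B_ack=100
After event 1: A_seq=207 A_ack=302 B_seq=302 B_ack=100
After event 2: A_seq=329 A_ack=302 B_seq=302 B_ack=100
After event 3: A_seq=329 A_ack=302 B_seq=302 B_ack=329

329 302 302 329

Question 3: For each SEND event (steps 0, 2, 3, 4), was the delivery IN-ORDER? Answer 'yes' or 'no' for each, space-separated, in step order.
Step 0: SEND seq=200 -> in-order
Step 2: SEND seq=207 -> out-of-order
Step 3: SEND seq=100 -> in-order
Step 4: SEND seq=329 -> in-order

Answer: yes no yes yes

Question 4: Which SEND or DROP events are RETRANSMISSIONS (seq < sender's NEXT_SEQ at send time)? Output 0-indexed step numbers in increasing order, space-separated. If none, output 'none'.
Step 0: SEND seq=200 -> fresh
Step 1: DROP seq=100 -> fresh
Step 2: SEND seq=207 -> fresh
Step 3: SEND seq=100 -> retransmit
Step 4: SEND seq=329 -> fresh

Answer: 3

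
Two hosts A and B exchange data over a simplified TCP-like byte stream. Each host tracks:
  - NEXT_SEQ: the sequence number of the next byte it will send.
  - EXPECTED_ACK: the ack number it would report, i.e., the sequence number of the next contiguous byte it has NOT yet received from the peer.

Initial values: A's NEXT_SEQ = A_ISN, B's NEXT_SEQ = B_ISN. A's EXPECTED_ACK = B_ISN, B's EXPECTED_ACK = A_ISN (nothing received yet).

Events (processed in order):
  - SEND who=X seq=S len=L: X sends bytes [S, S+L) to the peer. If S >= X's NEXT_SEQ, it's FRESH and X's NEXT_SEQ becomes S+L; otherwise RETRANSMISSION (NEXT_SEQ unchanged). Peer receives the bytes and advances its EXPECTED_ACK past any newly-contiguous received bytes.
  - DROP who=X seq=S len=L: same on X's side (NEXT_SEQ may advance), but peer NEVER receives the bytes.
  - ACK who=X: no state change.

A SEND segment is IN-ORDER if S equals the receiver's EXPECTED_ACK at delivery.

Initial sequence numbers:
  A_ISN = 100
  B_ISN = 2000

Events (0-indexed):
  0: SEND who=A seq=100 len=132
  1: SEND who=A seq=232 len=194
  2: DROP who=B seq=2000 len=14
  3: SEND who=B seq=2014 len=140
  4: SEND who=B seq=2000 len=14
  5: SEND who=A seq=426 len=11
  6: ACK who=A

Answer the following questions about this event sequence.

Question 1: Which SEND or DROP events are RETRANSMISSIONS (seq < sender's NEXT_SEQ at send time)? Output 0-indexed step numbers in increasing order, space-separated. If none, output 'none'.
Answer: 4

Derivation:
Step 0: SEND seq=100 -> fresh
Step 1: SEND seq=232 -> fresh
Step 2: DROP seq=2000 -> fresh
Step 3: SEND seq=2014 -> fresh
Step 4: SEND seq=2000 -> retransmit
Step 5: SEND seq=426 -> fresh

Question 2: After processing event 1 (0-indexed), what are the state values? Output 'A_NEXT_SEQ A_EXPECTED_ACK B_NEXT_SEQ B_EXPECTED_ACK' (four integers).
After event 0: A_seq=232 A_ack=2000 B_seq=2000 B_ack=232
After event 1: A_seq=426 A_ack=2000 B_seq=2000 B_ack=426

426 2000 2000 426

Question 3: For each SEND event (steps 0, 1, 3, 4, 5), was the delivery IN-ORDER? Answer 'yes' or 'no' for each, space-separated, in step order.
Answer: yes yes no yes yes

Derivation:
Step 0: SEND seq=100 -> in-order
Step 1: SEND seq=232 -> in-order
Step 3: SEND seq=2014 -> out-of-order
Step 4: SEND seq=2000 -> in-order
Step 5: SEND seq=426 -> in-order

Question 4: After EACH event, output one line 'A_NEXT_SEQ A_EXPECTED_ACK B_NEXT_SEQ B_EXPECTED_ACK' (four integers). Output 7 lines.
232 2000 2000 232
426 2000 2000 426
426 2000 2014 426
426 2000 2154 426
426 2154 2154 426
437 2154 2154 437
437 2154 2154 437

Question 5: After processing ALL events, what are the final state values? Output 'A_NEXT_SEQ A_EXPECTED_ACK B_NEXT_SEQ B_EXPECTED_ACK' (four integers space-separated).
Answer: 437 2154 2154 437

Derivation:
After event 0: A_seq=232 A_ack=2000 B_seq=2000 B_ack=232
After event 1: A_seq=426 A_ack=2000 B_seq=2000 B_ack=426
After event 2: A_seq=426 A_ack=2000 B_seq=2014 B_ack=426
After event 3: A_seq=426 A_ack=2000 B_seq=2154 B_ack=426
After event 4: A_seq=426 A_ack=2154 B_seq=2154 B_ack=426
After event 5: A_seq=437 A_ack=2154 B_seq=2154 B_ack=437
After event 6: A_seq=437 A_ack=2154 B_seq=2154 B_ack=437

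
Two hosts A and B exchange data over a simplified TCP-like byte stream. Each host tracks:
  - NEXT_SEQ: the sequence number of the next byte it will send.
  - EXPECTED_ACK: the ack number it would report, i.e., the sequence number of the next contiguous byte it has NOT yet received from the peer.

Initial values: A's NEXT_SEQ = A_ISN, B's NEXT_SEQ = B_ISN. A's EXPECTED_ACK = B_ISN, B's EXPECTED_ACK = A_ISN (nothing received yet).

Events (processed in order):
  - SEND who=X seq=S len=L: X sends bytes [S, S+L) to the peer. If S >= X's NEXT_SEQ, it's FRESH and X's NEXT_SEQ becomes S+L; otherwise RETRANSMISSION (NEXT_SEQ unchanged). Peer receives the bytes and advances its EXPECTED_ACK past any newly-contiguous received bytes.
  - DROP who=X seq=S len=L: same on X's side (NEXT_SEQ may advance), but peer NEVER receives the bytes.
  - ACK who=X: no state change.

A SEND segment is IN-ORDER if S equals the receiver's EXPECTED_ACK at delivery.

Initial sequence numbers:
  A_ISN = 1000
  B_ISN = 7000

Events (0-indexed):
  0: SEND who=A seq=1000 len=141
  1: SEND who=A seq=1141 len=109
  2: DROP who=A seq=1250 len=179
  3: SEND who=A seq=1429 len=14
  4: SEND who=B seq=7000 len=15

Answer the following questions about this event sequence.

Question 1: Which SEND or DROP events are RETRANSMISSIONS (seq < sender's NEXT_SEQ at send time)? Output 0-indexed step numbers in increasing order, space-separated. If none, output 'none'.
Answer: none

Derivation:
Step 0: SEND seq=1000 -> fresh
Step 1: SEND seq=1141 -> fresh
Step 2: DROP seq=1250 -> fresh
Step 3: SEND seq=1429 -> fresh
Step 4: SEND seq=7000 -> fresh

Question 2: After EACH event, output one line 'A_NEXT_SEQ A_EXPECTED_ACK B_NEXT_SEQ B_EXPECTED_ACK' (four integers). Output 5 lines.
1141 7000 7000 1141
1250 7000 7000 1250
1429 7000 7000 1250
1443 7000 7000 1250
1443 7015 7015 1250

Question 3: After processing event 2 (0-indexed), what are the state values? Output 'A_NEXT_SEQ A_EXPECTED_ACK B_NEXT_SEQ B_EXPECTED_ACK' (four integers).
After event 0: A_seq=1141 A_ack=7000 B_seq=7000 B_ack=1141
After event 1: A_seq=1250 A_ack=7000 B_seq=7000 B_ack=1250
After event 2: A_seq=1429 A_ack=7000 B_seq=7000 B_ack=1250

1429 7000 7000 1250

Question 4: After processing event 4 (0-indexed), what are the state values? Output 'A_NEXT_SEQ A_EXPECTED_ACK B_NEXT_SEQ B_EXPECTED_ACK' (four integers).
After event 0: A_seq=1141 A_ack=7000 B_seq=7000 B_ack=1141
After event 1: A_seq=1250 A_ack=7000 B_seq=7000 B_ack=1250
After event 2: A_seq=1429 A_ack=7000 B_seq=7000 B_ack=1250
After event 3: A_seq=1443 A_ack=7000 B_seq=7000 B_ack=1250
After event 4: A_seq=1443 A_ack=7015 B_seq=7015 B_ack=1250

1443 7015 7015 1250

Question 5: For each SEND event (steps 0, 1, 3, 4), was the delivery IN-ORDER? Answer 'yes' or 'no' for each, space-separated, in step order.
Answer: yes yes no yes

Derivation:
Step 0: SEND seq=1000 -> in-order
Step 1: SEND seq=1141 -> in-order
Step 3: SEND seq=1429 -> out-of-order
Step 4: SEND seq=7000 -> in-order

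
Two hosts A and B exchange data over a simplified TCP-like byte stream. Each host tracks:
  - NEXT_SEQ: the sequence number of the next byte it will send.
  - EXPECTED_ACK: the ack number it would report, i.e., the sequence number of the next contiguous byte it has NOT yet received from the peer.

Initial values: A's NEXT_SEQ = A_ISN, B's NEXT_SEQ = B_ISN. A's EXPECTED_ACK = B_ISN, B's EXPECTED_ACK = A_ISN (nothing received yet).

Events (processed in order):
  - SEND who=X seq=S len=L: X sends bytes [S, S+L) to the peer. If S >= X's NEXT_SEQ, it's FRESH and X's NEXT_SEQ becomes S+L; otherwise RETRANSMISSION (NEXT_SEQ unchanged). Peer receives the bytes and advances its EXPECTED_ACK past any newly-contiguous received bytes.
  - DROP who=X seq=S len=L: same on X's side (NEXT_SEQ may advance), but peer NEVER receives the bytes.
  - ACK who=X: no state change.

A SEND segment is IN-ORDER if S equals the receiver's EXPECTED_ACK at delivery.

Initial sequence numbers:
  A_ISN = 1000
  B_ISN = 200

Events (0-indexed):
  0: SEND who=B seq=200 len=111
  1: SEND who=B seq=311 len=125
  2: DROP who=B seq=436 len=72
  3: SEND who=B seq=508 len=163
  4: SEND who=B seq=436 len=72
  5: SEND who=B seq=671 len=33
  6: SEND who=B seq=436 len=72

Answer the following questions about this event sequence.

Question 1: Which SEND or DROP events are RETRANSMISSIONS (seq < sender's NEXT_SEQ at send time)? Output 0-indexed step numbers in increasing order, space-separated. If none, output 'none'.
Answer: 4 6

Derivation:
Step 0: SEND seq=200 -> fresh
Step 1: SEND seq=311 -> fresh
Step 2: DROP seq=436 -> fresh
Step 3: SEND seq=508 -> fresh
Step 4: SEND seq=436 -> retransmit
Step 5: SEND seq=671 -> fresh
Step 6: SEND seq=436 -> retransmit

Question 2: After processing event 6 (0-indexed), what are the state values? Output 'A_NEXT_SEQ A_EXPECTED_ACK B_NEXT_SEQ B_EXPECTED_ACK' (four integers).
After event 0: A_seq=1000 A_ack=311 B_seq=311 B_ack=1000
After event 1: A_seq=1000 A_ack=436 B_seq=436 B_ack=1000
After event 2: A_seq=1000 A_ack=436 B_seq=508 B_ack=1000
After event 3: A_seq=1000 A_ack=436 B_seq=671 B_ack=1000
After event 4: A_seq=1000 A_ack=671 B_seq=671 B_ack=1000
After event 5: A_seq=1000 A_ack=704 B_seq=704 B_ack=1000
After event 6: A_seq=1000 A_ack=704 B_seq=704 B_ack=1000

1000 704 704 1000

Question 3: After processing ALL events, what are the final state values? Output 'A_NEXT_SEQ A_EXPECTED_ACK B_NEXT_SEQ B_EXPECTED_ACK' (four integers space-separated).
After event 0: A_seq=1000 A_ack=311 B_seq=311 B_ack=1000
After event 1: A_seq=1000 A_ack=436 B_seq=436 B_ack=1000
After event 2: A_seq=1000 A_ack=436 B_seq=508 B_ack=1000
After event 3: A_seq=1000 A_ack=436 B_seq=671 B_ack=1000
After event 4: A_seq=1000 A_ack=671 B_seq=671 B_ack=1000
After event 5: A_seq=1000 A_ack=704 B_seq=704 B_ack=1000
After event 6: A_seq=1000 A_ack=704 B_seq=704 B_ack=1000

Answer: 1000 704 704 1000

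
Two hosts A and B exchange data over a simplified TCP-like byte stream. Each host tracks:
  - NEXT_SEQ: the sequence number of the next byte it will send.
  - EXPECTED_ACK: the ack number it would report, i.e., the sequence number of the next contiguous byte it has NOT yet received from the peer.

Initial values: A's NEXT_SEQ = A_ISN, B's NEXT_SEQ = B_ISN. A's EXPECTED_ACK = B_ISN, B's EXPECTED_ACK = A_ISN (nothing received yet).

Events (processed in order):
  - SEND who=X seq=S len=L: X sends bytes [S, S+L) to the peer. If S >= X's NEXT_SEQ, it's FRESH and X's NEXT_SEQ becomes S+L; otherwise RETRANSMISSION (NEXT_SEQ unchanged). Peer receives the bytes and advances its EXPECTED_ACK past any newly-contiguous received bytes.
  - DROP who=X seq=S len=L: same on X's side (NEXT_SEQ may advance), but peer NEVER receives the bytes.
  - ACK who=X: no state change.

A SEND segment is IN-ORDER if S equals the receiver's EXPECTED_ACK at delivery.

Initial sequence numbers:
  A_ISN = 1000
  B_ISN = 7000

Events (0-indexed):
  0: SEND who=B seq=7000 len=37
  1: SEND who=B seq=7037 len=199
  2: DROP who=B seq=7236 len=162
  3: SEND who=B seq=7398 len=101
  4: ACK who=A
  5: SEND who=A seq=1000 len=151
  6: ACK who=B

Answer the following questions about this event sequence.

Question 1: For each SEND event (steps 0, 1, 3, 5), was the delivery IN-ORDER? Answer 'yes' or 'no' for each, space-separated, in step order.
Answer: yes yes no yes

Derivation:
Step 0: SEND seq=7000 -> in-order
Step 1: SEND seq=7037 -> in-order
Step 3: SEND seq=7398 -> out-of-order
Step 5: SEND seq=1000 -> in-order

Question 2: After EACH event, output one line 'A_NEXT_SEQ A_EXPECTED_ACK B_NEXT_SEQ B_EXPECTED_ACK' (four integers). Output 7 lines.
1000 7037 7037 1000
1000 7236 7236 1000
1000 7236 7398 1000
1000 7236 7499 1000
1000 7236 7499 1000
1151 7236 7499 1151
1151 7236 7499 1151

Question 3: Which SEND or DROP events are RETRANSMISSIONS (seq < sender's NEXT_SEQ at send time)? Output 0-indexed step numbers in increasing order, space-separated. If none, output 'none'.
Answer: none

Derivation:
Step 0: SEND seq=7000 -> fresh
Step 1: SEND seq=7037 -> fresh
Step 2: DROP seq=7236 -> fresh
Step 3: SEND seq=7398 -> fresh
Step 5: SEND seq=1000 -> fresh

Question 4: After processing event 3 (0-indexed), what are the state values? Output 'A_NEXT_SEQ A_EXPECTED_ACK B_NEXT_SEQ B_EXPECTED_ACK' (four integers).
After event 0: A_seq=1000 A_ack=7037 B_seq=7037 B_ack=1000
After event 1: A_seq=1000 A_ack=7236 B_seq=7236 B_ack=1000
After event 2: A_seq=1000 A_ack=7236 B_seq=7398 B_ack=1000
After event 3: A_seq=1000 A_ack=7236 B_seq=7499 B_ack=1000

1000 7236 7499 1000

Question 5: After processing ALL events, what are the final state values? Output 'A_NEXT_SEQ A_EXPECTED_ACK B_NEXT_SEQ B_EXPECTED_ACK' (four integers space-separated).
Answer: 1151 7236 7499 1151

Derivation:
After event 0: A_seq=1000 A_ack=7037 B_seq=7037 B_ack=1000
After event 1: A_seq=1000 A_ack=7236 B_seq=7236 B_ack=1000
After event 2: A_seq=1000 A_ack=7236 B_seq=7398 B_ack=1000
After event 3: A_seq=1000 A_ack=7236 B_seq=7499 B_ack=1000
After event 4: A_seq=1000 A_ack=7236 B_seq=7499 B_ack=1000
After event 5: A_seq=1151 A_ack=7236 B_seq=7499 B_ack=1151
After event 6: A_seq=1151 A_ack=7236 B_seq=7499 B_ack=1151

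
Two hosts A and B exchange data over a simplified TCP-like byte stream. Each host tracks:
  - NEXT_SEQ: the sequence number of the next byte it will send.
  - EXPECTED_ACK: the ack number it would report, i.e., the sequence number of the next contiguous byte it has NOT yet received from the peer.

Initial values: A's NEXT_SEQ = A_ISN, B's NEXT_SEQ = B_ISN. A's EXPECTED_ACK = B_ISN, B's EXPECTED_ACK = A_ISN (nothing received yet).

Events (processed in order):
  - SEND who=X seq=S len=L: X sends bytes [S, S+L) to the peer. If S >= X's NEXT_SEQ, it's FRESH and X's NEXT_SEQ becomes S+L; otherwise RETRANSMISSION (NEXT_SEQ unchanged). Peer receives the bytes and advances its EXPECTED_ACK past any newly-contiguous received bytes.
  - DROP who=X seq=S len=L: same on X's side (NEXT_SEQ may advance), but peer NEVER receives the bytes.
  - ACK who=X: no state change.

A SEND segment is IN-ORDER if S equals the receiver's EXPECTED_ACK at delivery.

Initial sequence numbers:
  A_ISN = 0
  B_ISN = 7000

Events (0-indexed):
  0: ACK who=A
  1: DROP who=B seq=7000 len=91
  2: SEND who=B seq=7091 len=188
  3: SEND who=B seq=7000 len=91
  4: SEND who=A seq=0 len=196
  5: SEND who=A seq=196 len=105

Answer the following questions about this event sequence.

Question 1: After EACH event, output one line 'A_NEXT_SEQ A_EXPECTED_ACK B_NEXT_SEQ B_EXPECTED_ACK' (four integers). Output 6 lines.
0 7000 7000 0
0 7000 7091 0
0 7000 7279 0
0 7279 7279 0
196 7279 7279 196
301 7279 7279 301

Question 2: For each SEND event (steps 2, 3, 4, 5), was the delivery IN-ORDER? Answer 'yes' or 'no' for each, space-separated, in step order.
Answer: no yes yes yes

Derivation:
Step 2: SEND seq=7091 -> out-of-order
Step 3: SEND seq=7000 -> in-order
Step 4: SEND seq=0 -> in-order
Step 5: SEND seq=196 -> in-order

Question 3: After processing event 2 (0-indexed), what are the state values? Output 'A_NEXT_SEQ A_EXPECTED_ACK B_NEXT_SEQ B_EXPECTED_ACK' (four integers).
After event 0: A_seq=0 A_ack=7000 B_seq=7000 B_ack=0
After event 1: A_seq=0 A_ack=7000 B_seq=7091 B_ack=0
After event 2: A_seq=0 A_ack=7000 B_seq=7279 B_ack=0

0 7000 7279 0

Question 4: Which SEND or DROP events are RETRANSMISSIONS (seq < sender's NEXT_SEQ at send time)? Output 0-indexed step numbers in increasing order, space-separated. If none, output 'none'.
Step 1: DROP seq=7000 -> fresh
Step 2: SEND seq=7091 -> fresh
Step 3: SEND seq=7000 -> retransmit
Step 4: SEND seq=0 -> fresh
Step 5: SEND seq=196 -> fresh

Answer: 3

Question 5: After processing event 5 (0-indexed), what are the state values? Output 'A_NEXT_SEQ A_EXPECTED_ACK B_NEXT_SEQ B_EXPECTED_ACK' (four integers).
After event 0: A_seq=0 A_ack=7000 B_seq=7000 B_ack=0
After event 1: A_seq=0 A_ack=7000 B_seq=7091 B_ack=0
After event 2: A_seq=0 A_ack=7000 B_seq=7279 B_ack=0
After event 3: A_seq=0 A_ack=7279 B_seq=7279 B_ack=0
After event 4: A_seq=196 A_ack=7279 B_seq=7279 B_ack=196
After event 5: A_seq=301 A_ack=7279 B_seq=7279 B_ack=301

301 7279 7279 301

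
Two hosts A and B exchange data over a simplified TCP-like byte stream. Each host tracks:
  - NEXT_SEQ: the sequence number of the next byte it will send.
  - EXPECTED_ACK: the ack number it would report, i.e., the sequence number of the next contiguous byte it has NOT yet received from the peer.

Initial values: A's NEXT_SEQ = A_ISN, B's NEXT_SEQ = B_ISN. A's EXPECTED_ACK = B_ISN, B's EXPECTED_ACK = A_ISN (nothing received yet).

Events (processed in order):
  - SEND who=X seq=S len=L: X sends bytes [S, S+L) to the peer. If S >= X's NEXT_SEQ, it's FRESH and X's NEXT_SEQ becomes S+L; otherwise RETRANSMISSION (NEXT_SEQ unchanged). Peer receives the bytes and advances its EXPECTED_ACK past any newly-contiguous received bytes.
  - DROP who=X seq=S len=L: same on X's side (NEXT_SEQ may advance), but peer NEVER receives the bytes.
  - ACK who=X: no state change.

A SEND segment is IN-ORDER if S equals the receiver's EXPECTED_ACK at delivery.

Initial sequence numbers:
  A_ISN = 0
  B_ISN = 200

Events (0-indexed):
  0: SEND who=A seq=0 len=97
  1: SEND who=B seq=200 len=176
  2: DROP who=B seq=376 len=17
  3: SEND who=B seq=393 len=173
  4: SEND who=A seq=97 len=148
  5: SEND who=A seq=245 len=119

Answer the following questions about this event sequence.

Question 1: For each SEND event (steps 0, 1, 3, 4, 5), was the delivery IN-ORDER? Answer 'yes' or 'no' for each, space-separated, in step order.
Step 0: SEND seq=0 -> in-order
Step 1: SEND seq=200 -> in-order
Step 3: SEND seq=393 -> out-of-order
Step 4: SEND seq=97 -> in-order
Step 5: SEND seq=245 -> in-order

Answer: yes yes no yes yes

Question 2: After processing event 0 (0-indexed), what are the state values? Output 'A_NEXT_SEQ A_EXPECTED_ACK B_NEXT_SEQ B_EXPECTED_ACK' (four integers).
After event 0: A_seq=97 A_ack=200 B_seq=200 B_ack=97

97 200 200 97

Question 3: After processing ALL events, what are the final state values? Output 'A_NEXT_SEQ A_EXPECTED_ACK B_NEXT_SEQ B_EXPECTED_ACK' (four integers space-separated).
Answer: 364 376 566 364

Derivation:
After event 0: A_seq=97 A_ack=200 B_seq=200 B_ack=97
After event 1: A_seq=97 A_ack=376 B_seq=376 B_ack=97
After event 2: A_seq=97 A_ack=376 B_seq=393 B_ack=97
After event 3: A_seq=97 A_ack=376 B_seq=566 B_ack=97
After event 4: A_seq=245 A_ack=376 B_seq=566 B_ack=245
After event 5: A_seq=364 A_ack=376 B_seq=566 B_ack=364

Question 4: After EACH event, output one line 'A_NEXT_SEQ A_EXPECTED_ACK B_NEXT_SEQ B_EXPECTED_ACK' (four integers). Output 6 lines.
97 200 200 97
97 376 376 97
97 376 393 97
97 376 566 97
245 376 566 245
364 376 566 364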